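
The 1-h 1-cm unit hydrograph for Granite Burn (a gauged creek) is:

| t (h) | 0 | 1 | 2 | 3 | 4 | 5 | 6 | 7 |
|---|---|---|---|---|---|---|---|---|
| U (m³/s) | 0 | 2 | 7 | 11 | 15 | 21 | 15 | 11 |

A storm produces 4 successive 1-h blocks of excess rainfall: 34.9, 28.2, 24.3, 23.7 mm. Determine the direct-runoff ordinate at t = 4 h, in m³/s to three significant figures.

Q ≈ 105 m³/s

By discrete convolution, Q_j = Σ (P_i / 10 mm) · U_{j−i}.
At t = 4 h (j=4): Q = (34.9/10)·15 + (28.2/10)·11 + (24.3/10)·7 + (23.7/10)·2 = 105 m³/s.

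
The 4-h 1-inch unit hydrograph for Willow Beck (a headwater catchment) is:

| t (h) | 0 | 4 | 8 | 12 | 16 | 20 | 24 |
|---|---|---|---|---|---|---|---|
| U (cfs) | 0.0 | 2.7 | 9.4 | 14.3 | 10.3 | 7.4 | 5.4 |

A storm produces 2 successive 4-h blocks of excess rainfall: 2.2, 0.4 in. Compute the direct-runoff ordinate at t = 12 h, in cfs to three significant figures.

By discrete convolution, Q_j = Σ (P_i / 1 in) · U_{j−i}.
At t = 12 h (j=3): Q = (2.2/1)·14.3 + (0.4/1)·9.4 = 35.2 cfs.

Q ≈ 35.2 cfs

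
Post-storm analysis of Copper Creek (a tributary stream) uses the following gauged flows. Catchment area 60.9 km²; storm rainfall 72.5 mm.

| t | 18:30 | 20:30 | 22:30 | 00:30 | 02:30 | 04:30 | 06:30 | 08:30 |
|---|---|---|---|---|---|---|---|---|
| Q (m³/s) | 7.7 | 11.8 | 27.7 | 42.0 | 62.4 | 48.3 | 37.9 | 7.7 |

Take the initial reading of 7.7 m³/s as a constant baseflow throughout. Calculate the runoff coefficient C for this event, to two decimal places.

ΣQ_DR = 183.9 m³/s; V = ΣQ_DR·Δt = 1.324 × 10^6 m³.
Runoff depth d = V / A = 21.74 mm.
C = d / P = 21.74 / 72.5 = 0.30.

C ≈ 0.30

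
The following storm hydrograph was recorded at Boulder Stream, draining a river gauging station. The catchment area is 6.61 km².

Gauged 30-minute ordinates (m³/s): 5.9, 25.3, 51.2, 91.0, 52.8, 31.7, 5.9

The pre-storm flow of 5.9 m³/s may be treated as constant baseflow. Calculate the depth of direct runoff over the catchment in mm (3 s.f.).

d ≈ 60.6 mm

Direct runoff: 0.0, 19.4, 45.3, 85.1, 46.9, 25.8, 0.0 m³/s; ΣQ_DR = 222.5 m³/s.
V = ΣQ_DR · Δt = 222.5 × 1800 s = 4.005 × 10^5 m³.
Over A = 6.61 km², depth = V / A = 60.6 mm.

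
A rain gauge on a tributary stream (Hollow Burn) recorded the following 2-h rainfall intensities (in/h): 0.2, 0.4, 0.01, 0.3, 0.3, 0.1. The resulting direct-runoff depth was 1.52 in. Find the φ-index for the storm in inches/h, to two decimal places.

φ ≈ 0.11 in/h

Only the 4 blocks with intensity above φ contribute runoff: 0.2, 0.4, 0.3, 0.3 in/h.
Σ(I−φ)·Δt = d  ⇒  (0.2+0.4+0.3+0.3 − 4φ)·2 = 1.52
φ = (1.200 − 1.52/2) / 4 = 0.11 in/h.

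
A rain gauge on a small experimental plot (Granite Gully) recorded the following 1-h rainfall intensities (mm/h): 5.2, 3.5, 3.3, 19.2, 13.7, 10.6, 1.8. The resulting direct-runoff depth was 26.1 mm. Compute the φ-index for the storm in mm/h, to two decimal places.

φ ≈ 5.80 mm/h

Only the 3 blocks with intensity above φ contribute runoff: 19.2, 13.7, 10.6 mm/h.
Σ(I−φ)·Δt = d  ⇒  (19.2+13.7+10.6 − 3φ)·1 = 26.1
φ = (43.50 − 26.1/1) / 3 = 5.80 mm/h.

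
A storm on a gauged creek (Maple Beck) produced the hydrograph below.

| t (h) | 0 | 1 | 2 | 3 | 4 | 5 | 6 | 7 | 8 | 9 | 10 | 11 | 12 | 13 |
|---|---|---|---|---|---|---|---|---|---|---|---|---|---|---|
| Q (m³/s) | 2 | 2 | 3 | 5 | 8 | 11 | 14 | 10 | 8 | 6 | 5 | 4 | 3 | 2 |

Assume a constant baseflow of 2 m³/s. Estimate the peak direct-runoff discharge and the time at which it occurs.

Subtracting baseflow gives direct-runoff ordinates: 0.0, 0.0, 1.0, 3.0, 6.0, 9.0, 12.0, 8.0, 6.0, 4.0, 3.0, 2.0, 1.0, 0.0 m³/s.
The maximum is 12.0 m³/s, occurring at the reading for t = 6 h.

Q_p = 12.0 m³/s at t = 6 h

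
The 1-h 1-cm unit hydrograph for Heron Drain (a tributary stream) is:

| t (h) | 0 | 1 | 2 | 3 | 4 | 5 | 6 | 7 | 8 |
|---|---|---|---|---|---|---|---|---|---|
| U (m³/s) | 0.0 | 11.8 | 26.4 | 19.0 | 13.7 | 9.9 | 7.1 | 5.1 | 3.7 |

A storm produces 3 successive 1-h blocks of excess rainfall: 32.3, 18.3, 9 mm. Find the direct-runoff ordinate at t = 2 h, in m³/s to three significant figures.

By discrete convolution, Q_j = Σ (P_i / 10 mm) · U_{j−i}.
At t = 2 h (j=2): Q = (32.3/10)·26.4 + (18.3/10)·11.8 + (9/10)·0.0 = 107 m³/s.

Q ≈ 107 m³/s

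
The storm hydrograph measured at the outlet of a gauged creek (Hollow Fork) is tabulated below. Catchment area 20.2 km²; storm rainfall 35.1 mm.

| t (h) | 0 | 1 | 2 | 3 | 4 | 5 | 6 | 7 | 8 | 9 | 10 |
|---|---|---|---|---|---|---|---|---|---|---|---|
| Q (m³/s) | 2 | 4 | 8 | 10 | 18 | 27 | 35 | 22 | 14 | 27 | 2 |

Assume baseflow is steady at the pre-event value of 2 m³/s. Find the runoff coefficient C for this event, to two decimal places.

ΣQ_DR = 147.0 m³/s; V = ΣQ_DR·Δt = 5.292 × 10^5 m³.
Runoff depth d = V / A = 26.20 mm.
C = d / P = 26.20 / 35.1 = 0.75.

C ≈ 0.75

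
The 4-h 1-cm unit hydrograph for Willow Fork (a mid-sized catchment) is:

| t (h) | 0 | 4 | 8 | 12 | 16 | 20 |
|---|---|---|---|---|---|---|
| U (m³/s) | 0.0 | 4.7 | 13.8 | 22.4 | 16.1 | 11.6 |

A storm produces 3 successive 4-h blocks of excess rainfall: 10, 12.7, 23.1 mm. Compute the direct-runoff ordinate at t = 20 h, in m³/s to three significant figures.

Q ≈ 83.8 m³/s

By discrete convolution, Q_j = Σ (P_i / 10 mm) · U_{j−i}.
At t = 20 h (j=5): Q = (10/10)·11.6 + (12.7/10)·16.1 + (23.1/10)·22.4 = 83.8 m³/s.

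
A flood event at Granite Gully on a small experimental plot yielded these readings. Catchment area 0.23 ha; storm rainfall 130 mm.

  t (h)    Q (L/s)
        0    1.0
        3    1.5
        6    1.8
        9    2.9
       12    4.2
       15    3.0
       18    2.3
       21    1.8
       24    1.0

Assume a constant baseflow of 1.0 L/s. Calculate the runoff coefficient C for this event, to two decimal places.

C ≈ 0.38

ΣQ_DR = 10.50 L/s; V = ΣQ_DR·Δt = 1.134 × 10^5 L.
Runoff depth d = V / A = 49.30 mm.
C = d / P = 49.30 / 130 = 0.38.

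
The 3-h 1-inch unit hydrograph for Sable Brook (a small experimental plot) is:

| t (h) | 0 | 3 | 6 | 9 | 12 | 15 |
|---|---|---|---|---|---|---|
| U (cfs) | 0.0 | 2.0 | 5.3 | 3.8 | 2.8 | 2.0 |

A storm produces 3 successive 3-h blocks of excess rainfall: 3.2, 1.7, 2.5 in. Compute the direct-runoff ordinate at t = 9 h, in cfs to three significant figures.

Q ≈ 26.2 cfs

By discrete convolution, Q_j = Σ (P_i / 1 in) · U_{j−i}.
At t = 9 h (j=3): Q = (3.2/1)·3.8 + (1.7/1)·5.3 + (2.5/1)·2.0 = 26.2 cfs.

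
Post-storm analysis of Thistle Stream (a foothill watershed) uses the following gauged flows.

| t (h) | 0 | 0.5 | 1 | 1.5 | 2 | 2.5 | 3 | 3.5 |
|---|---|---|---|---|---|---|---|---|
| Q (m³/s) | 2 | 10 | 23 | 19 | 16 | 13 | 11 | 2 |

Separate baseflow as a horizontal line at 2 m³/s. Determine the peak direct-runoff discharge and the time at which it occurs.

Subtracting baseflow gives direct-runoff ordinates: 0.0, 8.0, 21.0, 17.0, 14.0, 11.0, 9.0, 0.0 m³/s.
The maximum is 21.0 m³/s, occurring at the reading for t = 1 h.

Q_p = 21.0 m³/s at t = 1 h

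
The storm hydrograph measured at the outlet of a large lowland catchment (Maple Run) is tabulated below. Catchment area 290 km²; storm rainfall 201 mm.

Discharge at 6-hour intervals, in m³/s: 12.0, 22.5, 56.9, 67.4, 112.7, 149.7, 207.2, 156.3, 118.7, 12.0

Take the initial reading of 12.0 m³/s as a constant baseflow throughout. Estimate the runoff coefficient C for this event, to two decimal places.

C ≈ 0.29

ΣQ_DR = 795.4 m³/s; V = ΣQ_DR·Δt = 1.718 × 10^7 m³.
Runoff depth d = V / A = 59.24 mm.
C = d / P = 59.24 / 201 = 0.29.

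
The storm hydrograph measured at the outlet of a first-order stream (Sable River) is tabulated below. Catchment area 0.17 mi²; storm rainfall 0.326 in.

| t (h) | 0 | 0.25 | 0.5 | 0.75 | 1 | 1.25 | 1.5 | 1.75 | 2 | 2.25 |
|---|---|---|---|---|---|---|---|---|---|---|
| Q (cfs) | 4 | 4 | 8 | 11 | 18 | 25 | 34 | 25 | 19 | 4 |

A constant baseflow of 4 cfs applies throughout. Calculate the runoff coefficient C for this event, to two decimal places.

ΣQ_DR = 112.0 cfs; V = ΣQ_DR·Δt = 1.008 × 10^5 ft³.
Runoff depth d = V / A = 0.2552 in.
C = d / P = 0.2552 / 0.326 = 0.78.

C ≈ 0.78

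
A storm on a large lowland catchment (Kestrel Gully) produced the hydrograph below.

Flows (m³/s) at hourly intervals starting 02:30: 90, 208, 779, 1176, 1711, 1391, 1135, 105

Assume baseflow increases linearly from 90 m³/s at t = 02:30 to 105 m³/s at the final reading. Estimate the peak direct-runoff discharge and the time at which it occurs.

Subtracting baseflow gives direct-runoff ordinates: 0.00, 115.86, 684.71, 1079.57, 1612.43, 1290.29, 1032.14, 0.00 m³/s.
The maximum is 1612.43 m³/s, occurring at the reading for t = 06:30.

Q_p = 1612.43 m³/s at t = 06:30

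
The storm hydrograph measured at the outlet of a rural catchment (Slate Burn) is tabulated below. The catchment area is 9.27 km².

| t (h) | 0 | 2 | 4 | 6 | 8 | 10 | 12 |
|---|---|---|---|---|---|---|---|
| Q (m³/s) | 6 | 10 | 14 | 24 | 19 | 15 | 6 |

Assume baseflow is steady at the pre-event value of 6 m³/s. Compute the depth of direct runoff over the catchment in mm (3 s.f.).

d ≈ 40.4 mm

Direct runoff: 0.0, 4.0, 8.0, 18.0, 13.0, 9.0, 0.0 m³/s; ΣQ_DR = 52.00 m³/s.
V = ΣQ_DR · Δt = 52.00 × 7200 s = 3.744 × 10^5 m³.
Over A = 9.27 km², depth = V / A = 40.4 mm.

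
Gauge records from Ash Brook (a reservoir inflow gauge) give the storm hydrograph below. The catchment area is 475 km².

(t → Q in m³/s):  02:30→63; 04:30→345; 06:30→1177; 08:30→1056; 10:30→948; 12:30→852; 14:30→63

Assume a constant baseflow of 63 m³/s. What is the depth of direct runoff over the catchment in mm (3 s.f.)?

Direct runoff: 0.0, 282.0, 1114.0, 993.0, 885.0, 789.0, 0.0 m³/s; ΣQ_DR = 4063 m³/s.
V = ΣQ_DR · Δt = 4063 × 7200 s = 2.925 × 10^7 m³.
Over A = 475 km², depth = V / A = 61.6 mm.

d ≈ 61.6 mm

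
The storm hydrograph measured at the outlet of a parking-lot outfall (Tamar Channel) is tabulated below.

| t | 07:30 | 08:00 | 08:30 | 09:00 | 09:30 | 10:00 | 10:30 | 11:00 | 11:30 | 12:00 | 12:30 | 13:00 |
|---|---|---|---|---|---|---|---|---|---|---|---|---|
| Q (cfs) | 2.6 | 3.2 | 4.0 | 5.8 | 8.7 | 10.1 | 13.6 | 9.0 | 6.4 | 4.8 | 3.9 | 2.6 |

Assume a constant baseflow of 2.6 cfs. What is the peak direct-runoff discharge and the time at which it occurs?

Q_p = 11.0 cfs at t = 10:30

Subtracting baseflow gives direct-runoff ordinates: 0.0, 0.6, 1.4, 3.2, 6.1, 7.5, 11.0, 6.4, 3.8, 2.2, 1.3, 0.0 cfs.
The maximum is 11.0 cfs, occurring at the reading for t = 10:30.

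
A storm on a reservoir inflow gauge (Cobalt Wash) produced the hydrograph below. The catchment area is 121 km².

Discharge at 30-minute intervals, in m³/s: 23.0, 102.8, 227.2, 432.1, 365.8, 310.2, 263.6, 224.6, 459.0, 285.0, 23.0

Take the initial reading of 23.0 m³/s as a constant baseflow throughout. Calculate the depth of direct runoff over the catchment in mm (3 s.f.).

Direct runoff: 0.0, 79.8, 204.2, 409.1, 342.8, 287.2, 240.6, 201.6, 436.0, 262.0, 0.0 m³/s; ΣQ_DR = 2463 m³/s.
V = ΣQ_DR · Δt = 2463 × 1800 s = 4.434 × 10^6 m³.
Over A = 121 km², depth = V / A = 36.6 mm.

d ≈ 36.6 mm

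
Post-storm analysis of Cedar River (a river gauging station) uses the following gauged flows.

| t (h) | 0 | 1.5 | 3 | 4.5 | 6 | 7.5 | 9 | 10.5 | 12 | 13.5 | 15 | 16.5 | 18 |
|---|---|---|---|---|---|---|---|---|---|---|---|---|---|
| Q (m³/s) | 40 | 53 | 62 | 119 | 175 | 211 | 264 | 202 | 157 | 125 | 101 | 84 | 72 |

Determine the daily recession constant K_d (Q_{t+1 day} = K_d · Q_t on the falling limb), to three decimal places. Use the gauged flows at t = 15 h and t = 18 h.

K_d ≈ 0.067

Between t = 15 h and t = 18 h the flow falls from 101 to 72 m³/s over 2×1.5 h = 3 h.
Per-interval ratio K = (72/101)^(1/2) = 0.8443; K_d = K^(24/1.5) = 0.067.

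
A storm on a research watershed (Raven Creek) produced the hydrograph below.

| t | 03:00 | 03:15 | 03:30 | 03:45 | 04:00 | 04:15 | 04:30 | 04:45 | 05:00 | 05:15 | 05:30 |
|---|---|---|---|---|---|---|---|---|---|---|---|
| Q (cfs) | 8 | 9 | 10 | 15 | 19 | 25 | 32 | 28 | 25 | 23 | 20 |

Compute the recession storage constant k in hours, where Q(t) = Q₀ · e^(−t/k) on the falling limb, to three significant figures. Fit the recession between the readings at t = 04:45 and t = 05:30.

On the falling limb, Q drops from 28 to 20 cfs between t = 04:45 and t = 05:30 (Δt = 0.75 h).
k = −Δt / ln(Q₂/Q₁) = −0.75 / ln(20/28) = 2.23 h.

k ≈ 2.23 h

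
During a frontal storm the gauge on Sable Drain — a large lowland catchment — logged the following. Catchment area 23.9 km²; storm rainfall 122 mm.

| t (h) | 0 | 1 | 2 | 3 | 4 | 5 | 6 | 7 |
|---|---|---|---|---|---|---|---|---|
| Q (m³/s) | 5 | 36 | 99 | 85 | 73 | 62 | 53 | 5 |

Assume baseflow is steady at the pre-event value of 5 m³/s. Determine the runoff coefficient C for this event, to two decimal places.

C ≈ 0.47

ΣQ_DR = 378.0 m³/s; V = ΣQ_DR·Δt = 1.361 × 10^6 m³.
Runoff depth d = V / A = 56.94 mm.
C = d / P = 56.94 / 122 = 0.47.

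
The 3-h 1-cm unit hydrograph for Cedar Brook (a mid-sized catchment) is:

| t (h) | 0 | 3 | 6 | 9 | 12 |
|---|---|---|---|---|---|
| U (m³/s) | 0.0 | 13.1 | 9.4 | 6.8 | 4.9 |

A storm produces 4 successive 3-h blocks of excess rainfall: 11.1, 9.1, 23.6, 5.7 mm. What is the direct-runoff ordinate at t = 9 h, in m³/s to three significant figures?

Q ≈ 47.0 m³/s

By discrete convolution, Q_j = Σ (P_i / 10 mm) · U_{j−i}.
At t = 9 h (j=3): Q = (11.1/10)·6.8 + (9.1/10)·9.4 + (23.6/10)·13.1 + (5.7/10)·0.0 = 47.0 m³/s.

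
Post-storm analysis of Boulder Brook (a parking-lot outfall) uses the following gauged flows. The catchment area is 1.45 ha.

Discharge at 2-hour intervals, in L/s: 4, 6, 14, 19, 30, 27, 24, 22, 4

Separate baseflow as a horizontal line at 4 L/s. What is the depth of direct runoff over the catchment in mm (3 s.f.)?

d ≈ 56.6 mm

Direct runoff: 0.0, 2.0, 10.0, 15.0, 26.0, 23.0, 20.0, 18.0, 0.0 L/s; ΣQ_DR = 114.0 L/s.
V = ΣQ_DR · Δt = 114.0 × 7200 s = 8.208 × 10^5 L.
Over A = 1.45 ha, depth = V / A = 56.6 mm.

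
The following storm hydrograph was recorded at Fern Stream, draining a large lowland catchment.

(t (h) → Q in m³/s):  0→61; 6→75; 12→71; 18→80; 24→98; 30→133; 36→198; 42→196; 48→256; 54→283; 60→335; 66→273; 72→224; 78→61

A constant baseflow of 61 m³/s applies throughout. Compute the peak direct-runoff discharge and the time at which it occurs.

Q_p = 274.0 m³/s at t = 60 h

Subtracting baseflow gives direct-runoff ordinates: 0.0, 14.0, 10.0, 19.0, 37.0, 72.0, 137.0, 135.0, 195.0, 222.0, 274.0, 212.0, 163.0, 0.0 m³/s.
The maximum is 274.0 m³/s, occurring at the reading for t = 60 h.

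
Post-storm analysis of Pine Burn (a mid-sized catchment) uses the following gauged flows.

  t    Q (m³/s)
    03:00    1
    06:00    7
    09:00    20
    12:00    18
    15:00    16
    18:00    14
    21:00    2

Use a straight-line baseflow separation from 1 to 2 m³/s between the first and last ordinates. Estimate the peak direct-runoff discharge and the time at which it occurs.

Q_p = 18.67 m³/s at t = 09:00

Subtracting baseflow gives direct-runoff ordinates: 0.00, 5.83, 18.67, 16.50, 14.33, 12.17, 0.00 m³/s.
The maximum is 18.67 m³/s, occurring at the reading for t = 09:00.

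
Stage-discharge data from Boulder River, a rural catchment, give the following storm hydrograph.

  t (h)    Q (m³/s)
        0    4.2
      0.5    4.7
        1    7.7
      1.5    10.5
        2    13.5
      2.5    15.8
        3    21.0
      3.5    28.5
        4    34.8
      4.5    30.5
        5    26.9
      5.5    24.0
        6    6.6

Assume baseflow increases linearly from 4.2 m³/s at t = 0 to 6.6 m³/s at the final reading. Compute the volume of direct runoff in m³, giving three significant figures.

Direct-runoff ordinates (Q − Q_b): 0.00, 0.30, 3.10, 5.70, 8.50, 10.60, 15.60, 22.90, 29.00, 24.50, 20.70, 17.60, 0.00 m³/s.
ΣQ_DR = 158.5 m³/s.
With Δt = 0.5 h = 1800 s, V = ΣQ_DR · Δt = 158.5 × 1800 = 2.85 × 10^5 m³.

V ≈ 2.85 × 10^5 m³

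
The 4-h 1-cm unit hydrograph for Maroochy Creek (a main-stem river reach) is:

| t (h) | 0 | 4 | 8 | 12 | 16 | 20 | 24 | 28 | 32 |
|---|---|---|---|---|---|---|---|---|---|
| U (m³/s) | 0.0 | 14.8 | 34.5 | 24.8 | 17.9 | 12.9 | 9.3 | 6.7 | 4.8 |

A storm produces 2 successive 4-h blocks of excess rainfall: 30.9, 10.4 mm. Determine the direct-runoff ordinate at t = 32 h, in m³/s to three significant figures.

Q ≈ 21.8 m³/s

By discrete convolution, Q_j = Σ (P_i / 10 mm) · U_{j−i}.
At t = 32 h (j=8): Q = (30.9/10)·4.8 + (10.4/10)·6.7 = 21.8 m³/s.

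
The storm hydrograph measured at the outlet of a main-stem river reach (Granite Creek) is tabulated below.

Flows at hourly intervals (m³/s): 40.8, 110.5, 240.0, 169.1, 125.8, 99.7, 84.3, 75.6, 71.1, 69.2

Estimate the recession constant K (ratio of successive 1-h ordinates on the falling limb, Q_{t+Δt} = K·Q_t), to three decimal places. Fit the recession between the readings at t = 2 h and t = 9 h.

Using the recession-limb readings at t = 2 h and t = 9 h: Q falls from 240.0 to 69.2 m³/s over 7 intervals.
K = (Q₂/Q₁)^(1/7) = (69.2/240.0)^(1/7) = 0.837.

K ≈ 0.837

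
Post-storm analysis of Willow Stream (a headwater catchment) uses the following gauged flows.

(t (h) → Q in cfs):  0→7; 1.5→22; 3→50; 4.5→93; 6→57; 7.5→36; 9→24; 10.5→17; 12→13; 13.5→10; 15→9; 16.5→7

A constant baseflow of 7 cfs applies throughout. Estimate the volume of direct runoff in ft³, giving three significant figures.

V ≈ 1.41 × 10^6 ft³

Direct-runoff ordinates (Q − Q_b): 0.0, 15.0, 43.0, 86.0, 50.0, 29.0, 17.0, 10.0, 6.0, 3.0, 2.0, 0.0 cfs.
ΣQ_DR = 261.0 cfs.
With Δt = 1.5 h = 5400 s, V = ΣQ_DR · Δt = 261.0 × 5400 = 1.41 × 10^6 ft³.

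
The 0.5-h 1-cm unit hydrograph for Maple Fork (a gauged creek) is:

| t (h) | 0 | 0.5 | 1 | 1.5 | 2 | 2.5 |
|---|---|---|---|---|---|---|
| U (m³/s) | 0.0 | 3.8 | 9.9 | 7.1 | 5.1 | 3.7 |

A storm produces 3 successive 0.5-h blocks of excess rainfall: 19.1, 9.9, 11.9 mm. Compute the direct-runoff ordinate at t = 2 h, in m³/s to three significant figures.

Q ≈ 28.6 m³/s

By discrete convolution, Q_j = Σ (P_i / 10 mm) · U_{j−i}.
At t = 2 h (j=4): Q = (19.1/10)·5.1 + (9.9/10)·7.1 + (11.9/10)·9.9 = 28.6 m³/s.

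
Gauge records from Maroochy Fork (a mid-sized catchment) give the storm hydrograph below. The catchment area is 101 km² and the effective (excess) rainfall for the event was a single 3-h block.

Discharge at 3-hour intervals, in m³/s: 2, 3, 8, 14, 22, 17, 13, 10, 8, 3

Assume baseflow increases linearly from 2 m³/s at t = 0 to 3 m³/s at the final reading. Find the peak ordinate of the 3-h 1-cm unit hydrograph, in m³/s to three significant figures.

U_p ≈ 24.4 m³/s

Direct runoff: 0.00, 0.89, 5.78, 11.67, 19.56, 14.44, 10.33, 7.22, 5.11, 0.00 m³/s; ΣQ_DR = 75.00 m³/s, peak = 19.56 m³/s.
Runoff depth d = ΣQ_DR·Δt / A = 75.00 × 10800 / (101 km²) = 8.020 mm.
The 1-cm UH is the DRH scaled by (10 mm)/d, so U_p = 19.56 × 10/8.020 = 24.4 m³/s.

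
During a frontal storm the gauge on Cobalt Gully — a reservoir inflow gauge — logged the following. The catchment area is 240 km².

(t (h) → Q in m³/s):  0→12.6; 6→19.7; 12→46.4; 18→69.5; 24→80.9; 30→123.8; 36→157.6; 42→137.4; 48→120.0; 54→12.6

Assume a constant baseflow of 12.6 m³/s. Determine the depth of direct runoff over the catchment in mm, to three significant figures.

d ≈ 58.9 mm

Direct runoff: 0.0, 7.1, 33.8, 56.9, 68.3, 111.2, 145.0, 124.8, 107.4, 0.0 m³/s; ΣQ_DR = 654.5 m³/s.
V = ΣQ_DR · Δt = 654.5 × 21600 s = 1.414 × 10^7 m³.
Over A = 240 km², depth = V / A = 58.9 mm.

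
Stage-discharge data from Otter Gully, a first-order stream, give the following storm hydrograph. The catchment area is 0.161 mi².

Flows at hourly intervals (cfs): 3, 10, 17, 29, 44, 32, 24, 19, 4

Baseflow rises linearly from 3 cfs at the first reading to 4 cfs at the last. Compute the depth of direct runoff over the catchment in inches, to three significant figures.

Direct runoff: 0.00, 6.88, 13.75, 25.62, 40.50, 28.38, 20.25, 15.12, 0.00 cfs; ΣQ_DR = 150.5 cfs.
V = ΣQ_DR · Δt = 150.5 × 3600 s = 5.418 × 10^5 ft³.
Over A = 0.161 mi², depth = V / A = 1.45 in.

d ≈ 1.45 in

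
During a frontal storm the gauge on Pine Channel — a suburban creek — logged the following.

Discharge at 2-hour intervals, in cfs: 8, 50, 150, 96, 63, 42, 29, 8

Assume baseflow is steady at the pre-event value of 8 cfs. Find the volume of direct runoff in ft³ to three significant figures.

Direct-runoff ordinates (Q − Q_b): 0.0, 42.0, 142.0, 88.0, 55.0, 34.0, 21.0, 0.0 cfs.
ΣQ_DR = 382.0 cfs.
With Δt = 2 h = 7200 s, V = ΣQ_DR · Δt = 382.0 × 7200 = 2.75 × 10^6 ft³.

V ≈ 2.75 × 10^6 ft³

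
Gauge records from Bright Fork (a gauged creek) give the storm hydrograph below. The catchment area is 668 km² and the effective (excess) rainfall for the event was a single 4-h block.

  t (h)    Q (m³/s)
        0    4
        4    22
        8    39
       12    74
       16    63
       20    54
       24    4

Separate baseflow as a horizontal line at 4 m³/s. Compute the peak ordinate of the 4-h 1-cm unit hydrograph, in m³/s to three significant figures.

Direct runoff: 0.0, 18.0, 35.0, 70.0, 59.0, 50.0, 0.0 m³/s; ΣQ_DR = 232.0 m³/s, peak = 70.0 m³/s.
Runoff depth d = ΣQ_DR·Δt / A = 232.0 × 14400 / (668 km²) = 5.001 mm.
The 1-cm UH is the DRH scaled by (10 mm)/d, so U_p = 70.0 × 10/5.001 = 140 m³/s.

U_p ≈ 140 m³/s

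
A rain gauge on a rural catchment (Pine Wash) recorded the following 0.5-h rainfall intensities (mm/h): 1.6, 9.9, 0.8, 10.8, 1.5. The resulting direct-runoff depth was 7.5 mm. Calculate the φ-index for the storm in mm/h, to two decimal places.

Only the 2 blocks with intensity above φ contribute runoff: 9.9, 10.8 mm/h.
Σ(I−φ)·Δt = d  ⇒  (9.9+10.8 − 2φ)·0.5 = 7.5
φ = (20.70 − 7.5/0.5) / 2 = 2.85 mm/h.

φ ≈ 2.85 mm/h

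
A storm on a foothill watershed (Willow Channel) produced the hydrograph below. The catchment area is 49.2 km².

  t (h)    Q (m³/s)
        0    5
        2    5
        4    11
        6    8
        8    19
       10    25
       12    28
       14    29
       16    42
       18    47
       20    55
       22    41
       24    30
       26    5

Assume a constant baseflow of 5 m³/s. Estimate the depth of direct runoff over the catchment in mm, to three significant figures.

Direct runoff: 0.0, 0.0, 6.0, 3.0, 14.0, 20.0, 23.0, 24.0, 37.0, 42.0, 50.0, 36.0, 25.0, 0.0 m³/s; ΣQ_DR = 280.0 m³/s.
V = ΣQ_DR · Δt = 280.0 × 7200 s = 2.016 × 10^6 m³.
Over A = 49.2 km², depth = V / A = 41.0 mm.

d ≈ 41.0 mm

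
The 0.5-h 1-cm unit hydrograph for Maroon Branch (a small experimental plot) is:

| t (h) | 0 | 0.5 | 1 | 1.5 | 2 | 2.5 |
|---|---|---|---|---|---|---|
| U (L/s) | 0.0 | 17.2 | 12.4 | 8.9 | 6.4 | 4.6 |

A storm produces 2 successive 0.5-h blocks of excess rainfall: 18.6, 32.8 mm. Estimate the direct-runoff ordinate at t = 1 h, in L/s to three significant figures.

Q ≈ 79.5 L/s

By discrete convolution, Q_j = Σ (P_i / 10 mm) · U_{j−i}.
At t = 1 h (j=2): Q = (18.6/10)·12.4 + (32.8/10)·17.2 = 79.5 L/s.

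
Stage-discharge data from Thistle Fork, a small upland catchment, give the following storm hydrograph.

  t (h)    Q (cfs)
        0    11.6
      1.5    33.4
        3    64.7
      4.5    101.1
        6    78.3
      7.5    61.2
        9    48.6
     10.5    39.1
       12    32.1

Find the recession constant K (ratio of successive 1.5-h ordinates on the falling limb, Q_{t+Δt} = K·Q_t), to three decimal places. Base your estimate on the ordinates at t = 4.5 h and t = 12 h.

K ≈ 0.795

Using the recession-limb readings at t = 4.5 h and t = 12 h: Q falls from 101.1 to 32.1 cfs over 5 intervals.
K = (Q₂/Q₁)^(1/5) = (32.1/101.1)^(1/5) = 0.795.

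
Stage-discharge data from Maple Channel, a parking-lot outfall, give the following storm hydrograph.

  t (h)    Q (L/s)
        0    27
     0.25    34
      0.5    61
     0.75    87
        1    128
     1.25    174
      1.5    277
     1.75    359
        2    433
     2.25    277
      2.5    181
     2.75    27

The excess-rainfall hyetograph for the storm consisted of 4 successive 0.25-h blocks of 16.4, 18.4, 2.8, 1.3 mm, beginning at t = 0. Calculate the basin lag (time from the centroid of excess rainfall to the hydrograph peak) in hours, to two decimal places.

Centroid of excess rainfall: t_c = Σ P_i·t̄_i / ΣP_i = 0.3043 h (block centres at 0.125, 0.375, 0.625, 0.875 h).
Hydrograph peak occurs at t = 2 h, so basin lag t_L = 2 − 0.3043 = 1.70 h.

t_L ≈ 1.70 h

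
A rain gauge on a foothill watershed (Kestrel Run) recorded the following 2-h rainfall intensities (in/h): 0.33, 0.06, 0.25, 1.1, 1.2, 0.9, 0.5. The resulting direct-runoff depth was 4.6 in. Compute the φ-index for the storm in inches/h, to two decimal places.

Only the 4 blocks with intensity above φ contribute runoff: 1.1, 1.2, 0.9, 0.5 in/h.
Σ(I−φ)·Δt = d  ⇒  (1.1+1.2+0.9+0.5 − 4φ)·2 = 4.6
φ = (3.700 − 4.6/2) / 4 = 0.35 in/h.

φ ≈ 0.35 in/h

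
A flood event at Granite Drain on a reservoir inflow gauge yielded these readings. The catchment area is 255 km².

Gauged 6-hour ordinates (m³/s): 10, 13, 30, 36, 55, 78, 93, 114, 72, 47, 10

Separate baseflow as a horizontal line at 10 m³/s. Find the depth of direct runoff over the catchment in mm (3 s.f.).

d ≈ 37.9 mm

Direct runoff: 0.0, 3.0, 20.0, 26.0, 45.0, 68.0, 83.0, 104.0, 62.0, 37.0, 0.0 m³/s; ΣQ_DR = 448.0 m³/s.
V = ΣQ_DR · Δt = 448.0 × 21600 s = 9.677 × 10^6 m³.
Over A = 255 km², depth = V / A = 37.9 mm.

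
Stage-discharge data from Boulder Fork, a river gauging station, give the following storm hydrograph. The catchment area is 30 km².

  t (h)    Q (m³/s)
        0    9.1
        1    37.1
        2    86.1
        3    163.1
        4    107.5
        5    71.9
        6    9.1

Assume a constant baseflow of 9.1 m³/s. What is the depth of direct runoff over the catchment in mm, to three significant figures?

d ≈ 50.4 mm

Direct runoff: 0.0, 28.0, 77.0, 154.0, 98.4, 62.8, 0.0 m³/s; ΣQ_DR = 420.2 m³/s.
V = ΣQ_DR · Δt = 420.2 × 3600 s = 1.513 × 10^6 m³.
Over A = 30 km², depth = V / A = 50.4 mm.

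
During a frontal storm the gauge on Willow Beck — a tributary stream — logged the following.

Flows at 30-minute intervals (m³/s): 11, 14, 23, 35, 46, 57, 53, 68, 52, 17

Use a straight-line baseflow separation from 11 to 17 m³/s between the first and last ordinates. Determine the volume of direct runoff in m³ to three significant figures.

V ≈ 4.25 × 10^5 m³

Direct-runoff ordinates (Q − Q_b): 0.00, 2.33, 10.67, 22.00, 32.33, 42.67, 38.00, 52.33, 35.67, 0.00 m³/s.
ΣQ_DR = 236.0 m³/s.
With Δt = 0.5 h = 1800 s, V = ΣQ_DR · Δt = 236.0 × 1800 = 4.25 × 10^5 m³.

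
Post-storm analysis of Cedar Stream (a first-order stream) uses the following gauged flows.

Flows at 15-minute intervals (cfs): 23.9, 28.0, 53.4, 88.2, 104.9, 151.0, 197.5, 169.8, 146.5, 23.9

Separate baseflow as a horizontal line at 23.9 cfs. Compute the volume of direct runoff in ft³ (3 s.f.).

Direct-runoff ordinates (Q − Q_b): 0.0, 4.1, 29.5, 64.3, 81.0, 127.1, 173.6, 145.9, 122.6, 0.0 cfs.
ΣQ_DR = 748.1 cfs.
With Δt = 0.25 h = 900 s, V = ΣQ_DR · Δt = 748.1 × 900 = 6.73 × 10^5 ft³.

V ≈ 6.73 × 10^5 ft³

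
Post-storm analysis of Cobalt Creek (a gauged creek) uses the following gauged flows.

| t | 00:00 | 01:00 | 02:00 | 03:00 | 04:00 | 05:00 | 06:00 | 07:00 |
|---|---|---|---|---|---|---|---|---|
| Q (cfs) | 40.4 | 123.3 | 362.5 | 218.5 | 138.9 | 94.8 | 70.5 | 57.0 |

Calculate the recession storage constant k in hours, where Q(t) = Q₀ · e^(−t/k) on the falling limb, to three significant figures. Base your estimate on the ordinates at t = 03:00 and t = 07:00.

k ≈ 2.98 h

On the falling limb, Q drops from 218.5 to 57.0 cfs between t = 03:00 and t = 07:00 (Δt = 4 h).
k = −Δt / ln(Q₂/Q₁) = −4 / ln(57.0/218.5) = 2.98 h.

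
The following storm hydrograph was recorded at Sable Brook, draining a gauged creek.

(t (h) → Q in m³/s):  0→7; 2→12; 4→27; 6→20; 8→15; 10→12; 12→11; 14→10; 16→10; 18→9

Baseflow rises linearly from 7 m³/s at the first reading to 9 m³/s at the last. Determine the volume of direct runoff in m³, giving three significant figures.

Direct-runoff ordinates (Q − Q_b): 0.00, 4.78, 19.56, 12.33, 7.11, 3.89, 2.67, 1.44, 1.22, 0.00 m³/s.
ΣQ_DR = 53.00 m³/s.
With Δt = 2 h = 7200 s, V = ΣQ_DR · Δt = 53.00 × 7200 = 3.82 × 10^5 m³.

V ≈ 3.82 × 10^5 m³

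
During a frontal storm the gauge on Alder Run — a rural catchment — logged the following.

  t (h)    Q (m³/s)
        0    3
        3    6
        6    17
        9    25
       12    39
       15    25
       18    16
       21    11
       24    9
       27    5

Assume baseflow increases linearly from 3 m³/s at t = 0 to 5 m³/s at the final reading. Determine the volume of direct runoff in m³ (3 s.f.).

V ≈ 1.25 × 10^6 m³

Direct-runoff ordinates (Q − Q_b): 0.00, 2.78, 13.56, 21.33, 35.11, 20.89, 11.67, 6.44, 4.22, 0.00 m³/s.
ΣQ_DR = 116.0 m³/s.
With Δt = 3 h = 10800 s, V = ΣQ_DR · Δt = 116.0 × 10800 = 1.25 × 10^6 m³.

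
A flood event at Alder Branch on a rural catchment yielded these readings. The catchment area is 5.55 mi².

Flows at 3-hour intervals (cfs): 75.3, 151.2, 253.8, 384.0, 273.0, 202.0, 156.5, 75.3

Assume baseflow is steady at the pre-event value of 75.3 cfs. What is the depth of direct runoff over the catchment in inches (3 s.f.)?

d ≈ 0.811 in

Direct runoff: 0.0, 75.9, 178.5, 308.7, 197.7, 126.7, 81.2, 0.0 cfs; ΣQ_DR = 968.7 cfs.
V = ΣQ_DR · Δt = 968.7 × 10800 s = 1.046 × 10^7 ft³.
Over A = 5.55 mi², depth = V / A = 0.811 in.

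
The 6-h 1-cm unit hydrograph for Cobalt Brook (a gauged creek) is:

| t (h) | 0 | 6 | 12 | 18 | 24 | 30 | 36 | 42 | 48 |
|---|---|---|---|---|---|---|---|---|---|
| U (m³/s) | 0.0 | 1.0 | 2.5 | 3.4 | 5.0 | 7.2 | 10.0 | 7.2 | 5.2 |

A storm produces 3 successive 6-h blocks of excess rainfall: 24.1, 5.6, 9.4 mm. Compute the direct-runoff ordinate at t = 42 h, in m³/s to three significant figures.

Q ≈ 29.7 m³/s

By discrete convolution, Q_j = Σ (P_i / 10 mm) · U_{j−i}.
At t = 42 h (j=7): Q = (24.1/10)·7.2 + (5.6/10)·10.0 + (9.4/10)·7.2 = 29.7 m³/s.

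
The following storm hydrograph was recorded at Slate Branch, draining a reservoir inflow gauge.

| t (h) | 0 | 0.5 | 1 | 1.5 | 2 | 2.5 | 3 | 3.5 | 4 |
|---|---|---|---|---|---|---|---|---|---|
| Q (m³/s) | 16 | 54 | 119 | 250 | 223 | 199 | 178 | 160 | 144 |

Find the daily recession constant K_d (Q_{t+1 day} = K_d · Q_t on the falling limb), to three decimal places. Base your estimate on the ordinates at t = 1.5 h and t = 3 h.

Between t = 1.5 h and t = 3 h the flow falls from 250 to 178 m³/s over 3×0.5 h = 1.5 h.
Per-interval ratio K = (178/250)^(1/3) = 0.8929; K_d = K^(24/0.5) = 0.004.

K_d ≈ 0.004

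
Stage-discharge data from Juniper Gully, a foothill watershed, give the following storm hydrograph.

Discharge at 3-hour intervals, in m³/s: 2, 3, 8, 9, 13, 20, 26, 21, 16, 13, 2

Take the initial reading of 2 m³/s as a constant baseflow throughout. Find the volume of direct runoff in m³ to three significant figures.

Direct-runoff ordinates (Q − Q_b): 0.0, 1.0, 6.0, 7.0, 11.0, 18.0, 24.0, 19.0, 14.0, 11.0, 0.0 m³/s.
ΣQ_DR = 111.0 m³/s.
With Δt = 3 h = 10800 s, V = ΣQ_DR · Δt = 111.0 × 10800 = 1.20 × 10^6 m³.

V ≈ 1.20 × 10^6 m³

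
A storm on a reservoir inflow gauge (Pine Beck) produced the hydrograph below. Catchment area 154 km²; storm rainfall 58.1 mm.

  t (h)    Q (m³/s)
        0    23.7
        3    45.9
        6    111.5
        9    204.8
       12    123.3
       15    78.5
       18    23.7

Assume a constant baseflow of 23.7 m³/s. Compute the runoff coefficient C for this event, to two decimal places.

C ≈ 0.54

ΣQ_DR = 445.5 m³/s; V = ΣQ_DR·Δt = 4.811 × 10^6 m³.
Runoff depth d = V / A = 31.24 mm.
C = d / P = 31.24 / 58.1 = 0.54.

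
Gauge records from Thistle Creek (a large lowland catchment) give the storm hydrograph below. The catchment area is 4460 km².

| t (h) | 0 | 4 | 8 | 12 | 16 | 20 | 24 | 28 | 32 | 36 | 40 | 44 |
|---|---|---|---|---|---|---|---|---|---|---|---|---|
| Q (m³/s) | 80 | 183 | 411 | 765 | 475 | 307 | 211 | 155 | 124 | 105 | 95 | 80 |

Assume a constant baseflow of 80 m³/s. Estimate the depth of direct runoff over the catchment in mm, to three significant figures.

Direct runoff: 0.0, 103.0, 331.0, 685.0, 395.0, 227.0, 131.0, 75.0, 44.0, 25.0, 15.0, 0.0 m³/s; ΣQ_DR = 2031 m³/s.
V = ΣQ_DR · Δt = 2031 × 14400 s = 2.925 × 10^7 m³.
Over A = 4460 km², depth = V / A = 6.56 mm.

d ≈ 6.56 mm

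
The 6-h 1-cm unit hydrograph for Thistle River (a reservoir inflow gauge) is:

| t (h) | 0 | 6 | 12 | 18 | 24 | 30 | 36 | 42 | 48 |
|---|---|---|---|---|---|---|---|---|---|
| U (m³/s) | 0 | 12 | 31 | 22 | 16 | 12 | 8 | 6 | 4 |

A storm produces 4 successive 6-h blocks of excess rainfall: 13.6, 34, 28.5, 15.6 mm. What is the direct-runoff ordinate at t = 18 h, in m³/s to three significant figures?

By discrete convolution, Q_j = Σ (P_i / 10 mm) · U_{j−i}.
At t = 18 h (j=3): Q = (13.6/10)·22 + (34/10)·31 + (28.5/10)·12 + (15.6/10)·0 = 170 m³/s.

Q ≈ 170 m³/s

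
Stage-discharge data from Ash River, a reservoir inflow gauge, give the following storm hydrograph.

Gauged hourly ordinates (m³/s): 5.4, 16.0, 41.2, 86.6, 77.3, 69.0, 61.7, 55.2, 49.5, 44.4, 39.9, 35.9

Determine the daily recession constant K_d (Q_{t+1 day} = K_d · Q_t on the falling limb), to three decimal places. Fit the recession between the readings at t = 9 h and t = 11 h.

K_d ≈ 0.078

Between t = 9 h and t = 11 h the flow falls from 44.4 to 35.9 m³/s over 2×1 h = 2 h.
Per-interval ratio K = (35.9/44.4)^(1/2) = 0.8992; K_d = K^(24/1) = 0.078.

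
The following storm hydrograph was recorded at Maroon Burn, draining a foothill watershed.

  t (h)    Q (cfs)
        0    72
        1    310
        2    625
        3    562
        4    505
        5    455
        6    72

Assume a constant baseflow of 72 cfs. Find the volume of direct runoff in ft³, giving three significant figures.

Direct-runoff ordinates (Q − Q_b): 0.0, 238.0, 553.0, 490.0, 433.0, 383.0, 0.0 cfs.
ΣQ_DR = 2097 cfs.
With Δt = 1 h = 3600 s, V = ΣQ_DR · Δt = 2097 × 3600 = 7.55 × 10^6 ft³.

V ≈ 7.55 × 10^6 ft³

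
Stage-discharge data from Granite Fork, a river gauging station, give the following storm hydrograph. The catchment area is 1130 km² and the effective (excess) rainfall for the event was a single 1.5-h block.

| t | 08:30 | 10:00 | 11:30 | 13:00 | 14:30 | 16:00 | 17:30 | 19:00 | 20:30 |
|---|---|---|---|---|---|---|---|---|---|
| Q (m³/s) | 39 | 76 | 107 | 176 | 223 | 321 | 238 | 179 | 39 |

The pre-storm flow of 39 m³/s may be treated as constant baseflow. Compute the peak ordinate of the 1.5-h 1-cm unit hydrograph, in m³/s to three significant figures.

U_p ≈ 564 m³/s

Direct runoff: 0.0, 37.0, 68.0, 137.0, 184.0, 282.0, 199.0, 140.0, 0.0 m³/s; ΣQ_DR = 1047 m³/s, peak = 282.0 m³/s.
Runoff depth d = ΣQ_DR·Δt / A = 1047 × 5400 / (1130 km²) = 5.003 mm.
The 1-cm UH is the DRH scaled by (10 mm)/d, so U_p = 282.0 × 10/5.003 = 564 m³/s.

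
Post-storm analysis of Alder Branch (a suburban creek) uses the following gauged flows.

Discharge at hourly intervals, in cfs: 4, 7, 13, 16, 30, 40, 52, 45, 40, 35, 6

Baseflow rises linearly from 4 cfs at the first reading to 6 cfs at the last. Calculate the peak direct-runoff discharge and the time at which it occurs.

Subtracting baseflow gives direct-runoff ordinates: 0.00, 2.80, 8.60, 11.40, 25.20, 35.00, 46.80, 39.60, 34.40, 29.20, 0.00 cfs.
The maximum is 46.80 cfs, occurring at the reading for t = 6 h.

Q_p = 46.80 cfs at t = 6 h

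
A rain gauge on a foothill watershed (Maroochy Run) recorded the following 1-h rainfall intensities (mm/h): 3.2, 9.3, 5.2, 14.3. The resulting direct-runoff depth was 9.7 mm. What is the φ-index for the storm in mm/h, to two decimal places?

Only the 2 blocks with intensity above φ contribute runoff: 9.3, 14.3 mm/h.
Σ(I−φ)·Δt = d  ⇒  (9.3+14.3 − 2φ)·1 = 9.7
φ = (23.60 − 9.7/1) / 2 = 6.95 mm/h.

φ ≈ 6.95 mm/h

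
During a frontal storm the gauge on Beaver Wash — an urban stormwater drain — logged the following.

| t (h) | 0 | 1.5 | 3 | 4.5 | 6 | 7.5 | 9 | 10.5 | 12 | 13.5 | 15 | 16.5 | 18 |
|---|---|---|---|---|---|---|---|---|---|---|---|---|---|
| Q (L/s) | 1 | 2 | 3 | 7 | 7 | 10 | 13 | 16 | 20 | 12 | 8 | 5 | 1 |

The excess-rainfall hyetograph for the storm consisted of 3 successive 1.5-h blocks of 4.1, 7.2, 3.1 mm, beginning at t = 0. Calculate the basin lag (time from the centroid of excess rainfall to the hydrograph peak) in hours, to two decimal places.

t_L ≈ 9.85 h

Centroid of excess rainfall: t_c = Σ P_i·t̄_i / ΣP_i = 2.1458 h (block centres at 0.75, 2.25, 3.75 h).
Hydrograph peak occurs at t = 12 h, so basin lag t_L = 12 − 2.1458 = 9.85 h.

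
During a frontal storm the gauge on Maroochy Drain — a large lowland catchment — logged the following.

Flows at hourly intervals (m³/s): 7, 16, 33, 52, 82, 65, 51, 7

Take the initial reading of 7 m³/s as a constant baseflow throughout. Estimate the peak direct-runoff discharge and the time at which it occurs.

Q_p = 75.0 m³/s at t = 4 h

Subtracting baseflow gives direct-runoff ordinates: 0.0, 9.0, 26.0, 45.0, 75.0, 58.0, 44.0, 0.0 m³/s.
The maximum is 75.0 m³/s, occurring at the reading for t = 4 h.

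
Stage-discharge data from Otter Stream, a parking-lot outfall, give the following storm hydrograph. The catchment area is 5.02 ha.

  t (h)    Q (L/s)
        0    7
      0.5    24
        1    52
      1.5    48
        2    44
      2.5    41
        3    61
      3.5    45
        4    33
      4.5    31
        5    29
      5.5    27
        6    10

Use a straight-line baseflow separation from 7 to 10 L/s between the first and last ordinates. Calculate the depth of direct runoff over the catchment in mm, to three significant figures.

Direct runoff: 0.00, 16.75, 44.50, 40.25, 36.00, 32.75, 52.50, 36.25, 24.00, 21.75, 19.50, 17.25, 0.00 L/s; ΣQ_DR = 341.5 L/s.
V = ΣQ_DR · Δt = 341.5 × 1800 s = 6.147 × 10^5 L.
Over A = 5.02 ha, depth = V / A = 12.2 mm.

d ≈ 12.2 mm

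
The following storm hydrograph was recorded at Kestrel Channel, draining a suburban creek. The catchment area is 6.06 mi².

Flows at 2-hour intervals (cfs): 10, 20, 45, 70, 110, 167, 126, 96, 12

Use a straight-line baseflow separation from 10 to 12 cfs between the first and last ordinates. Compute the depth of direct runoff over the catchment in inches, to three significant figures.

d ≈ 0.285 in

Direct runoff: 0.00, 9.75, 34.50, 59.25, 99.00, 155.75, 114.50, 84.25, 0.00 cfs; ΣQ_DR = 557.0 cfs.
V = ΣQ_DR · Δt = 557.0 × 7200 s = 4.010 × 10^6 ft³.
Over A = 6.06 mi², depth = V / A = 0.285 in.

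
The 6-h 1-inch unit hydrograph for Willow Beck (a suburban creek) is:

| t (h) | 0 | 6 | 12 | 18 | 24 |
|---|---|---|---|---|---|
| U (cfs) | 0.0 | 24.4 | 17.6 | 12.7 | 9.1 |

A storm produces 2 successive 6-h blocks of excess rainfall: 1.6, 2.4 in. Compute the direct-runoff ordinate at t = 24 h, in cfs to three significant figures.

Q ≈ 45.0 cfs

By discrete convolution, Q_j = Σ (P_i / 1 in) · U_{j−i}.
At t = 24 h (j=4): Q = (1.6/1)·9.1 + (2.4/1)·12.7 = 45.0 cfs.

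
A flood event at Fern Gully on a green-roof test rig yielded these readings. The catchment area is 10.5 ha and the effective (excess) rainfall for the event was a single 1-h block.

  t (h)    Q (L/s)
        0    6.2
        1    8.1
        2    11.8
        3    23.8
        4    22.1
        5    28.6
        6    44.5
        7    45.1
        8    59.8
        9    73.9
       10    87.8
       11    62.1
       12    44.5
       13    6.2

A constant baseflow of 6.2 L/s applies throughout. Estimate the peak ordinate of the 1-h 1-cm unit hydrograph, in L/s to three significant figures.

Direct runoff: 0.0, 1.9, 5.6, 17.6, 15.9, 22.4, 38.3, 38.9, 53.6, 67.7, 81.6, 55.9, 38.3, 0.0 L/s; ΣQ_DR = 437.7 L/s, peak = 81.6 L/s.
Runoff depth d = ΣQ_DR·Δt / A = 437.7 × 3600 / (10.5 ha) = 15.01 mm.
The 1-cm UH is the DRH scaled by (10 mm)/d, so U_p = 81.6 × 10/15.01 = 54.4 L/s.

U_p ≈ 54.4 L/s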